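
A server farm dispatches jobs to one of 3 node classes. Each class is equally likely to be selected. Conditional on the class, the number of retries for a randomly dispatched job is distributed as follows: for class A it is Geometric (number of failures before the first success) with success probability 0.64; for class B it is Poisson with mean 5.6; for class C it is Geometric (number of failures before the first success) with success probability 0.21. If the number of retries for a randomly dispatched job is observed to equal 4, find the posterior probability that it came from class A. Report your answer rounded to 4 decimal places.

Likelihoods P(X=4 | ·): A: 0.0107495; B: 0.151528; C: 0.0817952.
Posterior ∝ prior × likelihood. Numerator for A: 0.333333·0.0107495 = 0.00358318.
Normalizing constant: 0.333333·0.0107495 + 0.333333·0.151528 + 0.333333·0.0817952 = 0.0813574.
P(A | observation) = 0.00358318 / 0.0813574 = 0.0440424.

0.0440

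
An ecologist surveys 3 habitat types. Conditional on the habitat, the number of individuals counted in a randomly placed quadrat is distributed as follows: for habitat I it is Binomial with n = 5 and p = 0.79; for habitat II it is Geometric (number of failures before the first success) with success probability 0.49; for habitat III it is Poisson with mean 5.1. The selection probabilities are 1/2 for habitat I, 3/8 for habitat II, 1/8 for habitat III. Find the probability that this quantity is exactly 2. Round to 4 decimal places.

Conditional on each habitat, P(X = 2): I: 0.0577979; II: 0.127449; III: 0.0792882.
By total probability, P(X = 2) = 0.5·0.0577979 + 0.375·0.127449 + 0.125·0.0792882 = 0.0866033.

0.0866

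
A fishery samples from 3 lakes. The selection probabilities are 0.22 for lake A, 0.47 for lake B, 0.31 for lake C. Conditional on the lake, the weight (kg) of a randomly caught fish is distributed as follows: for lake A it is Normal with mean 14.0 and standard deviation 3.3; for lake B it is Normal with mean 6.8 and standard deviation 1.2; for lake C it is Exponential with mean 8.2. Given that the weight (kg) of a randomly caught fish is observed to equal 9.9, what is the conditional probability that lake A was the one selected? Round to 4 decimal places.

Likelihoods f(9.9 | ·): A: 0.0558732; B: 0.0118188; C: 0.0364632.
Posterior ∝ prior × likelihood. Numerator for A: 0.22·0.0558732 = 0.0122921.
Normalizing constant: 0.22·0.0558732 + 0.47·0.0118188 + 0.31·0.0364632 = 0.0291505.
P(A | observation) = 0.0122921 / 0.0291505 = 0.421677.

0.4217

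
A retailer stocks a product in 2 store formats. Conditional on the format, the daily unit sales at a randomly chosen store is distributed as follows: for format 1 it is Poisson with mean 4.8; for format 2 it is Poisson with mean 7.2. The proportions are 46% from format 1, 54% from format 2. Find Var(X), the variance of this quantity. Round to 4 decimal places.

7.5268

Per component, 1: μ=4.8, E[X²]=27.84; 2: μ=7.2, E[X²]=59.04.
E[X] = 0.46·4.8 + 0.54·7.2 = 6.096.
E[X²] = 0.46·27.84 + 0.54·59.04 = 44.688.
Var(X) = E[X²] − (E[X])² = 44.688 − 37.1612 = 7.52678.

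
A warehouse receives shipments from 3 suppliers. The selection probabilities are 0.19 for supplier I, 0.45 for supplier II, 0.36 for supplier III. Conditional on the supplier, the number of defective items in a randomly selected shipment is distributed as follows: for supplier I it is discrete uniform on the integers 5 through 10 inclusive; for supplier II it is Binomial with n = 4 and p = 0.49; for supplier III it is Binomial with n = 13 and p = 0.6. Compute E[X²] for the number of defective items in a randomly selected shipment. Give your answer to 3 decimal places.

36.446

For each component E[X²] = Var + (mean)², giving I: 59.1667; II: 4.8412; III: 63.96.
Overall E[X²] = 0.19·59.1667 + 0.45·4.8412 + 0.36·63.96 = 36.4458.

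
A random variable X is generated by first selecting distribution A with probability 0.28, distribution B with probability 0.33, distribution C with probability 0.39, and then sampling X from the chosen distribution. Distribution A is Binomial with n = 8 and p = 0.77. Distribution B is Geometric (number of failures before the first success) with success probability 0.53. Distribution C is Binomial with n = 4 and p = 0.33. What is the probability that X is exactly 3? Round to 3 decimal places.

0.060

Conditional on each component, P(X = 3): A: 0.0164551; B: 0.0550262; C: 0.0963112.
By total probability, P(X = 3) = 0.28·0.0164551 + 0.33·0.0550262 + 0.39·0.0963112 = 0.0603274.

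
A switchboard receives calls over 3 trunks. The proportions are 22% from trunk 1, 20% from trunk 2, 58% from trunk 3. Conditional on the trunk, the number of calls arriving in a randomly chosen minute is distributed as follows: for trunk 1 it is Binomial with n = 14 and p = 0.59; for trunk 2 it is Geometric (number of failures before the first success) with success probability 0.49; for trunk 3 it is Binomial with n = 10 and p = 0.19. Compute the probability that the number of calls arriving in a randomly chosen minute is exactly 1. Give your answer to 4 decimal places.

Conditional on each trunk, P(X = 1): 1: 7.64135e-05; 2: 0.2499; 3: 0.28518.
By total probability, P(X = 1) = 0.22·7.64135e-05 + 0.2·0.2499 + 0.58·0.28518 = 0.215401.

0.2154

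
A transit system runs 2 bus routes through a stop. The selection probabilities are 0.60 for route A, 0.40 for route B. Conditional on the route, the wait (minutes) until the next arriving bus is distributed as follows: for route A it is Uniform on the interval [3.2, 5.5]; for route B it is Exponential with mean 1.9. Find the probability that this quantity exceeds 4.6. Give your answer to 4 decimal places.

Conditional on each route, P(X > 4.6): A: 0.391304; B: 0.0888281.
By total probability, P(X > 4.6) = 0.6·0.391304 + 0.4·0.0888281 = 0.270314.

0.2703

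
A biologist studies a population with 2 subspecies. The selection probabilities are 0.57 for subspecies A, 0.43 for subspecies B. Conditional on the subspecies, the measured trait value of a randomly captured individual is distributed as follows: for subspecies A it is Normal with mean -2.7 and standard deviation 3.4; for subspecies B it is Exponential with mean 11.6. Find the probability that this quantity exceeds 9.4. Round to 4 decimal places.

Conditional on each subspecies, P(X > 9.4): A: 0.00018626; B: 0.444705.
By total probability, P(X > 9.4) = 0.57·0.00018626 + 0.43·0.444705 = 0.191329.

0.1913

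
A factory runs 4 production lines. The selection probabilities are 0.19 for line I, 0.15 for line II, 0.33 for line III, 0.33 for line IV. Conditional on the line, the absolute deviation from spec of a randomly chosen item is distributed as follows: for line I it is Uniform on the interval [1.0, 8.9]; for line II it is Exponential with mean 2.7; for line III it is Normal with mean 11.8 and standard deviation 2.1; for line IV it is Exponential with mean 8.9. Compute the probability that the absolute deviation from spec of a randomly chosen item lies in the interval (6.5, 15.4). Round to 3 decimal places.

Conditional on each line, P(6.5 < X < 15.4): I: 0.303797; II: 0.0867149; III: 0.950957; IV: 0.304522.
By total probability, P(6.5 < X < 15.4) = 0.19·0.303797 + 0.15·0.0867149 + 0.33·0.950957 + 0.33·0.304522 = 0.485037.

0.485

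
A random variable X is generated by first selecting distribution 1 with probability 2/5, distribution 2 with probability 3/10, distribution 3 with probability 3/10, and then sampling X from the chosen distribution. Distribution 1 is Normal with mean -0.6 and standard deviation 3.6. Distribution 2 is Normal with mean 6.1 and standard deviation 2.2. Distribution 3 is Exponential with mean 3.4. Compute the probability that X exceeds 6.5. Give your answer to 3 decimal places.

Conditional on each component, P(X > 6.5): 1: 0.0242921; 2: 0.427863; 3: 0.147819.
By total probability, P(X > 6.5) = 0.4·0.0242921 + 0.3·0.427863 + 0.3·0.147819 = 0.182421.

0.182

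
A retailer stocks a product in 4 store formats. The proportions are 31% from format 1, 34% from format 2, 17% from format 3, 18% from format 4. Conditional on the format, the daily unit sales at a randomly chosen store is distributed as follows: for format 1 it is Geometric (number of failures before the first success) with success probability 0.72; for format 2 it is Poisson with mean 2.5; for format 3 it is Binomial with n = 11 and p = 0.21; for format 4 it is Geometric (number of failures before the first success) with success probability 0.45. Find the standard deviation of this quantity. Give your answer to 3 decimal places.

1.630

Per component, 1: μ=0.388889, E[X²]=0.691358; 2: μ=2.5, E[X²]=8.75; 3: μ=2.31, E[X²]=7.161; 4: μ=1.22222, E[X²]=4.20988.
E[X] = 0.31·0.388889 + 0.34·2.5 + 0.17·2.31 + 0.18·1.22222 = 1.58326.
E[X²] = 0.31·0.691358 + 0.34·8.75 + 0.17·7.161 + 0.18·4.20988 = 5.16447.
Var(X) = E[X²] − (E[X])² = 5.16447 − 2.5067 = 2.65777.
SD(X) = √2.65777 = 1.63027.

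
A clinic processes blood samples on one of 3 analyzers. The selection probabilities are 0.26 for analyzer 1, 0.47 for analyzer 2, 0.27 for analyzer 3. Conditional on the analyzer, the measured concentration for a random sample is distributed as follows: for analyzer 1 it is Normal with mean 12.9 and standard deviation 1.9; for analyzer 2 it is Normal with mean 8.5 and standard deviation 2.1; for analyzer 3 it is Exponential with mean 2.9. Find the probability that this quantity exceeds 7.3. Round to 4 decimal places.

0.6180

Conditional on each analyzer, P(X > 7.3): 1: 0.998398; 2: 0.716145; 3: 0.0806819.
By total probability, P(X > 7.3) = 0.26·0.998398 + 0.47·0.716145 + 0.27·0.0806819 = 0.617956.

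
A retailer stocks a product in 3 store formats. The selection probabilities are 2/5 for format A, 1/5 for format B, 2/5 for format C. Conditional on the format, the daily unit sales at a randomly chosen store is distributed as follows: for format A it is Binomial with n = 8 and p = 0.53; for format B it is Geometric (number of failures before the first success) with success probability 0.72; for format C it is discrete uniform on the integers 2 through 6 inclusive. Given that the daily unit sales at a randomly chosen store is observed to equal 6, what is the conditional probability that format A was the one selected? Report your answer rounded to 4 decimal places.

0.4065

Likelihoods P(X=6 | ·): A: 0.137091; B: 0.000346961; C: 0.2.
Posterior ∝ prior × likelihood. Numerator for A: 0.4·0.137091 = 0.0548364.
Normalizing constant: 0.4·0.137091 + 0.2·0.000346961 + 0.4·0.2 = 0.134906.
P(A | observation) = 0.0548364 / 0.134906 = 0.406479.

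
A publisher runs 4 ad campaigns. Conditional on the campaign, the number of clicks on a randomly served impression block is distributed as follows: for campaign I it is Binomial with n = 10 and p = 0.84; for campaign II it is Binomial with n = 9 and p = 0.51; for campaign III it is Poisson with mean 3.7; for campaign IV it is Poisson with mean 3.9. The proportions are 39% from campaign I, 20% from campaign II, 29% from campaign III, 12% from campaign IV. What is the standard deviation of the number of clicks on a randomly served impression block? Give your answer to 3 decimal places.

Per component, I: μ=8.4, E[X²]=71.904; II: μ=4.59, E[X²]=23.3172; III: μ=3.7, E[X²]=17.39; IV: μ=3.9, E[X²]=19.11.
E[X] = 0.39·8.4 + 0.2·4.59 + 0.29·3.7 + 0.12·3.9 = 5.735.
E[X²] = 0.39·71.904 + 0.2·23.3172 + 0.29·17.39 + 0.12·19.11 = 40.0423.
Var(X) = E[X²] − (E[X])² = 40.0423 − 32.8902 = 7.15207.
SD(X) = √7.15207 = 2.67434.

2.674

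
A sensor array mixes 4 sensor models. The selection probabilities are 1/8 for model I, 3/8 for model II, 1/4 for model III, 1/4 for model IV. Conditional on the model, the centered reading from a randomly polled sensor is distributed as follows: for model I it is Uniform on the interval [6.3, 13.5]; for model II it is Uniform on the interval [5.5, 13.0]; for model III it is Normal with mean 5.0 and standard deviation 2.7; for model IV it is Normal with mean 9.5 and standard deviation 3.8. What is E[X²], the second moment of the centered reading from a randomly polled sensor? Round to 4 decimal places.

For each component E[X²] = Var + (mean)², giving I: 102.33; II: 90.25; III: 32.29; IV: 104.69.
Overall E[X²] = 0.125·102.33 + 0.375·90.25 + 0.25·32.29 + 0.25·104.69 = 80.88.

80.8800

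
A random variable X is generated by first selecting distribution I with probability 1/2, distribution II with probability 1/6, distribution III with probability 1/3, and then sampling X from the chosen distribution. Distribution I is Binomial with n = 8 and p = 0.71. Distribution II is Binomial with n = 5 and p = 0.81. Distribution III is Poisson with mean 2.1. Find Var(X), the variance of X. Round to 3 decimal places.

4.221

Per component, I: μ=5.68, E[X²]=33.9096; II: μ=4.05, E[X²]=17.172; III: μ=2.1, E[X²]=6.51.
E[X] = 0.5·5.68 + 0.166667·4.05 + 0.333333·2.1 = 4.215.
E[X²] = 0.5·33.9096 + 0.166667·17.172 + 0.333333·6.51 = 21.9868.
Var(X) = E[X²] − (E[X])² = 21.9868 − 17.7662 = 4.22058.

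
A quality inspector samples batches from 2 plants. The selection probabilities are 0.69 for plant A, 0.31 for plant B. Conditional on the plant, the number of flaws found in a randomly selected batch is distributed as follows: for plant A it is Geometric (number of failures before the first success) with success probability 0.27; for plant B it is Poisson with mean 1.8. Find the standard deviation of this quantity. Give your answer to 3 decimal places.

2.764

Per component, A: μ=2.7037, E[X²]=17.3237; B: μ=1.8, E[X²]=5.04.
E[X] = 0.69·2.7037 + 0.31·1.8 = 2.42356.
E[X²] = 0.69·17.3237 + 0.31·5.04 = 13.5158.
Var(X) = E[X²] − (E[X])² = 13.5158 − 5.87362 = 7.64215.
SD(X) = √7.64215 = 2.76444.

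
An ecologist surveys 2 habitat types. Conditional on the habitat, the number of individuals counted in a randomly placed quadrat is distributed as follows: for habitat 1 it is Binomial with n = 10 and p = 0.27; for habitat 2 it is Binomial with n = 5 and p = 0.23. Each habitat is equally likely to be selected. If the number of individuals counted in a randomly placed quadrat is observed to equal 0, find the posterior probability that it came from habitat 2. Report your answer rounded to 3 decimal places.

Likelihoods P(X=0 | ·): 1: 0.0429763; 2: 0.270678.
Posterior ∝ prior × likelihood. Numerator for 2: 0.5·0.270678 = 0.135339.
Normalizing constant: 0.5·0.0429763 + 0.5·0.270678 = 0.156827.
P(2 | observation) = 0.135339 / 0.156827 = 0.862982.

0.863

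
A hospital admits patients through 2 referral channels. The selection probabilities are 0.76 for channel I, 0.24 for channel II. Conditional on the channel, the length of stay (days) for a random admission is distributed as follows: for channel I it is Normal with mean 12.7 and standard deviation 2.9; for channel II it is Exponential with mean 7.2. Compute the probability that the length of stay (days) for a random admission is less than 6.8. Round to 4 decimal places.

0.1626

Conditional on each channel, P(X < 6.8): I: 0.0209515; II: 0.611104.
By total probability, P(X < 6.8) = 0.76·0.0209515 + 0.24·0.611104 = 0.162588.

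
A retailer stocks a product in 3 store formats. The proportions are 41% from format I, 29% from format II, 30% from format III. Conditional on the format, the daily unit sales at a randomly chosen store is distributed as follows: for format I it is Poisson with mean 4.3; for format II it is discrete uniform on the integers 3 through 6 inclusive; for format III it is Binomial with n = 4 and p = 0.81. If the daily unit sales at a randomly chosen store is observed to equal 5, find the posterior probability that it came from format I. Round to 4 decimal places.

Likelihoods P(X=5 | ·): I: 0.166224; II: 0.25; III: 0.
Posterior ∝ prior × likelihood. Numerator for I: 0.41·0.166224 = 0.068152.
Normalizing constant: 0.41·0.166224 + 0.29·0.25 + 0.3·0 = 0.140652.
P(I | observation) = 0.068152 / 0.140652 = 0.484543.

0.4845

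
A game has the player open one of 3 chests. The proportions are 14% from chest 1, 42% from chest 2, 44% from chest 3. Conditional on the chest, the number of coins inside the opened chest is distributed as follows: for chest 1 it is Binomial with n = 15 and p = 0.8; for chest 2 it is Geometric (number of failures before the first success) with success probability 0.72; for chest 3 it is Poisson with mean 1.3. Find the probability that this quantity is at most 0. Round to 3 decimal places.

Conditional on each chest, P(X ≤ 0): 1: 3.2768e-11; 2: 0.72; 3: 0.272532.
By total probability, P(X ≤ 0) = 0.14·3.2768e-11 + 0.42·0.72 + 0.44·0.272532 = 0.422314.

0.422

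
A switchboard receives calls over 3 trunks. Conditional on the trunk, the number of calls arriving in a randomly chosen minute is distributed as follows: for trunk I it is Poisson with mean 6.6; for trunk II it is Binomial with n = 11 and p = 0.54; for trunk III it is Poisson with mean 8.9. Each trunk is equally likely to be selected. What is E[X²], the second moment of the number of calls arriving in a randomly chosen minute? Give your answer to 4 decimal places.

58.7620

For each component E[X²] = Var + (mean)², giving I: 50.16; II: 38.016; III: 88.11.
Overall E[X²] = 0.333333·50.16 + 0.333333·38.016 + 0.333333·88.11 = 58.762.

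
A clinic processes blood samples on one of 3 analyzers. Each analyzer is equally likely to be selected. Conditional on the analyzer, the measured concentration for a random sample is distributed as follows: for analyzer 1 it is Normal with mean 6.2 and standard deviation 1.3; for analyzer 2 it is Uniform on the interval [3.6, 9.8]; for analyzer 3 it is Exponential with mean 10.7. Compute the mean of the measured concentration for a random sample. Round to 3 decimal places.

Component means — 1: 6.2; 2: 6.7; 3: 10.7.
E[X] = 0.333333·6.2 + 0.333333·6.7 + 0.333333·10.7 = 7.86667.

7.867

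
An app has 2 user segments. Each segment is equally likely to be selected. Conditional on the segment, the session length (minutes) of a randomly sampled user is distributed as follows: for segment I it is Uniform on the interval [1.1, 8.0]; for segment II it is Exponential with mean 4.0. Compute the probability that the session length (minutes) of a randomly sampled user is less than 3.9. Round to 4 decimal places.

0.5143

Conditional on each segment, P(X < 3.9): I: 0.405797; II: 0.622808.
By total probability, P(X < 3.9) = 0.5·0.405797 + 0.5·0.622808 = 0.514302.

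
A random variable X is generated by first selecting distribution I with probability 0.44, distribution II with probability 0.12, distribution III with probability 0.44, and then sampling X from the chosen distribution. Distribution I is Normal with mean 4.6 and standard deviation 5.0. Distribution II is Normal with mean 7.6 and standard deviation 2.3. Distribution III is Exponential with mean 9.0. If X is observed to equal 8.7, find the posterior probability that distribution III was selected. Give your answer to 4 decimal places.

Likelihoods f(8.7 | ·): I: 0.0570073; II: 0.154708; III: 0.042261.
Posterior ∝ prior × likelihood. Numerator for III: 0.44·0.042261 = 0.0185948.
Normalizing constant: 0.44·0.0570073 + 0.12·0.154708 + 0.44·0.042261 = 0.062243.
P(III | observation) = 0.0185948 / 0.062243 = 0.298746.

0.2987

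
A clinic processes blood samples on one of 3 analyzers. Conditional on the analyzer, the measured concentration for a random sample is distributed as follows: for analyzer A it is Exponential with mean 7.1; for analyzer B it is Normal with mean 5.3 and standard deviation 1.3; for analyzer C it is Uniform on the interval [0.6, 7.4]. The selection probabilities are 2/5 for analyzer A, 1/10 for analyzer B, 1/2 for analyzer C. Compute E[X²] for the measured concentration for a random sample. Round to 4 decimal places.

53.2327

For each component E[X²] = Var + (mean)², giving A: 100.82; B: 29.78; C: 19.8533.
Overall E[X²] = 0.4·100.82 + 0.1·29.78 + 0.5·19.8533 = 53.2327.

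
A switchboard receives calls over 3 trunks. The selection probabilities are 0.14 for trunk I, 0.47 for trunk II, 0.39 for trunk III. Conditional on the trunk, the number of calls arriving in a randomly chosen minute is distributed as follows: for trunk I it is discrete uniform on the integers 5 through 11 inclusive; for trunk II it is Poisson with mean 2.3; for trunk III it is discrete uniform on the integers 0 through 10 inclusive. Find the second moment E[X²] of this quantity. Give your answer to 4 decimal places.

26.7373

For each component E[X²] = Var + (mean)², giving I: 68; II: 7.59; III: 35.
Overall E[X²] = 0.14·68 + 0.47·7.59 + 0.39·35 = 26.7373.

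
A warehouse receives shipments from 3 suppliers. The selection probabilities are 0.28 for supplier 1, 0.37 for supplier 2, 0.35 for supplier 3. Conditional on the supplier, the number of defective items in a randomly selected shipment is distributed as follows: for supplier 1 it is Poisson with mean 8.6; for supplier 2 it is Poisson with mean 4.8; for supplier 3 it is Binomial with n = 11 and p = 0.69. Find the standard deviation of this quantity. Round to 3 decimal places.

Per component, 1: μ=8.6, E[X²]=82.56; 2: μ=4.8, E[X²]=27.84; 3: μ=7.59, E[X²]=59.961.
E[X] = 0.28·8.6 + 0.37·4.8 + 0.35·7.59 = 6.8405.
E[X²] = 0.28·82.56 + 0.37·27.84 + 0.35·59.961 = 54.4039.
Var(X) = E[X²] − (E[X])² = 54.4039 − 46.7924 = 7.61151.
SD(X) = √7.61151 = 2.7589.

2.759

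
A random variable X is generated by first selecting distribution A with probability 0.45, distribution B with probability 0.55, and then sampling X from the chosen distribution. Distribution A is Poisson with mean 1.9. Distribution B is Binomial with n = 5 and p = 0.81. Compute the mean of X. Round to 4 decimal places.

3.0825

Component means — A: 1.9; B: 4.05.
E[X] = 0.45·1.9 + 0.55·4.05 = 3.0825.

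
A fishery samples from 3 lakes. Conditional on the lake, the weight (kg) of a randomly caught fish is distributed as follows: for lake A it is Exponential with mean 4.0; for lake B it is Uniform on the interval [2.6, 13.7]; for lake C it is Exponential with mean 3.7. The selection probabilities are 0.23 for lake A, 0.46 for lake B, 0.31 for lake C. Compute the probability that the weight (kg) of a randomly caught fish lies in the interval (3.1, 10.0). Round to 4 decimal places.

Conditional on each lake, P(3.1 < X < 10.0): A: 0.378619; B: 0.621622; C: 0.365621.
By total probability, P(3.1 < X < 10.0) = 0.23·0.378619 + 0.46·0.621622 + 0.31·0.365621 = 0.486371.

0.4864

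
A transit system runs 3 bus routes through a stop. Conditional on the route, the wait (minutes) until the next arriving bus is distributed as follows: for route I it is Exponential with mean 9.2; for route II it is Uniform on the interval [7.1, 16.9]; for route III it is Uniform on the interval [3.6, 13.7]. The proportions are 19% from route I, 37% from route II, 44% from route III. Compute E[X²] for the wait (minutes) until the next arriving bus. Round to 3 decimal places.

For each component E[X²] = Var + (mean)², giving I: 169.28; II: 152.003; III: 83.3233.
Overall E[X²] = 0.19·169.28 + 0.37·152.003 + 0.44·83.3233 = 125.067.

125.067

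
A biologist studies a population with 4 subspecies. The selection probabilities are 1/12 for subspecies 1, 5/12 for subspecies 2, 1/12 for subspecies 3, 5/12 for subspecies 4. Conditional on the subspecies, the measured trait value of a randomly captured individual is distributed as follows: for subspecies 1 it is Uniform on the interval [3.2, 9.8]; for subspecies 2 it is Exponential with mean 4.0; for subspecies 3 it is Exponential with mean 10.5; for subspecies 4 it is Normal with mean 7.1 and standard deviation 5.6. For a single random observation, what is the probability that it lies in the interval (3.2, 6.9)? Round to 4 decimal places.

0.2791

Conditional on each subspecies, P(3.2 < X < 6.9): 1: 0.560606; 2: 0.271156; 3: 0.218969; 4: 0.242675.
By total probability, P(3.2 < X < 6.9) = 0.0833333·0.560606 + 0.416667·0.271156 + 0.0833333·0.218969 + 0.416667·0.242675 = 0.279061.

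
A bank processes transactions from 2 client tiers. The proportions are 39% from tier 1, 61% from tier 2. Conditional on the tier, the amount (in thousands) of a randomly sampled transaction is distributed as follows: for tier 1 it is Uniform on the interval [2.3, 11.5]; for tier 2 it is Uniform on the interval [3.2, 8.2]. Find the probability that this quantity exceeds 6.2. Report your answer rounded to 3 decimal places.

0.469

Conditional on each tier, P(X > 6.2): 1: 0.576087; 2: 0.4.
By total probability, P(X > 6.2) = 0.39·0.576087 + 0.61·0.4 = 0.468674.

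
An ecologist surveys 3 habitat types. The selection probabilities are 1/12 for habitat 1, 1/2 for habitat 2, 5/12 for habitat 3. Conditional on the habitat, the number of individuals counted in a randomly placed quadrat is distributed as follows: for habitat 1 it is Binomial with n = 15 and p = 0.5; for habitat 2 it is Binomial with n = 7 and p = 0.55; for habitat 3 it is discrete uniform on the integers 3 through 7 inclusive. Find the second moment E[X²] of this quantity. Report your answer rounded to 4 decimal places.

24.5275

For each component E[X²] = Var + (mean)², giving 1: 60; 2: 16.555; 3: 27.
Overall E[X²] = 0.0833333·60 + 0.5·16.555 + 0.416667·27 = 24.5275.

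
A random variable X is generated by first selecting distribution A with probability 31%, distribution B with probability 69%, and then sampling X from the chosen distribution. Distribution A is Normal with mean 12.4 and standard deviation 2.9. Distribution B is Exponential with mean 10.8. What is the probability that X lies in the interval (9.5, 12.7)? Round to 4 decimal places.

Conditional on each component, P(9.5 < X < 12.7): A: 0.382541; B: 0.106403.
By total probability, P(9.5 < X < 12.7) = 0.31·0.382541 + 0.69·0.106403 = 0.192006.

0.1920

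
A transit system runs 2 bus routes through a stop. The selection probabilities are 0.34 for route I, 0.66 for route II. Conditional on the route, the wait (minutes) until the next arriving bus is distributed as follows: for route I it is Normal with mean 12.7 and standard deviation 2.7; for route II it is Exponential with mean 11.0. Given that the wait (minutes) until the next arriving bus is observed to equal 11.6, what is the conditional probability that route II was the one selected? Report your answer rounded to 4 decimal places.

0.3113

Likelihoods f(11.6 | ·): I: 0.135989; II: 0.0316682.
Posterior ∝ prior × likelihood. Numerator for II: 0.66·0.0316682 = 0.020901.
Normalizing constant: 0.34·0.135989 + 0.66·0.0316682 = 0.0671373.
P(II | observation) = 0.020901 / 0.0671373 = 0.311318.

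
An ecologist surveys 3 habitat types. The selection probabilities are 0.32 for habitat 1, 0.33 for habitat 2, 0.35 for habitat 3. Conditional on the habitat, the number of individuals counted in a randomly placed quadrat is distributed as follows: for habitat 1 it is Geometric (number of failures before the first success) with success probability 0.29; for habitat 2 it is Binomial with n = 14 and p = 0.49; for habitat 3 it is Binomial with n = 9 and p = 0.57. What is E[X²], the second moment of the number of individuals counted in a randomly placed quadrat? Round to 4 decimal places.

31.2868

For each component E[X²] = Var + (mean)², giving 1: 14.4364; 2: 50.5582; 3: 28.5228.
Overall E[X²] = 0.32·14.4364 + 0.33·50.5582 + 0.35·28.5228 = 31.2868.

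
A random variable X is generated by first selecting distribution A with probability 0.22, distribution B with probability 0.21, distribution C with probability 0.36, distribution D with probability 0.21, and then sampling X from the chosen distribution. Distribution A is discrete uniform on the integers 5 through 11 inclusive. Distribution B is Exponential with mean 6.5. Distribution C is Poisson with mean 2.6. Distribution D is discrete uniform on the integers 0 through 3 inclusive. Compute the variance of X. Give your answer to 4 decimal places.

17.6602

Per component, A: μ=8, E[X²]=68; B: μ=6.5, E[X²]=84.5; C: μ=2.6, E[X²]=9.36; D: μ=1.5, E[X²]=3.5.
E[X] = 0.22·8 + 0.21·6.5 + 0.36·2.6 + 0.21·1.5 = 4.376.
E[X²] = 0.22·68 + 0.21·84.5 + 0.36·9.36 + 0.21·3.5 = 36.8096.
Var(X) = E[X²] − (E[X])² = 36.8096 − 19.1494 = 17.6602.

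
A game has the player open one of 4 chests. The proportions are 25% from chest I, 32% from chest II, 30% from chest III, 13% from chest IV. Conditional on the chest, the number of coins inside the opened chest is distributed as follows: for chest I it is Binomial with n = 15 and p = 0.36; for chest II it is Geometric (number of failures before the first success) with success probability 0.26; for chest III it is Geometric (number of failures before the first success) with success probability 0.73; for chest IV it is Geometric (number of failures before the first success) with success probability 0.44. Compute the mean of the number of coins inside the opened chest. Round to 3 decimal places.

2.537

Component means — I: 5.4; II: 2.84615; III: 0.369863; IV: 1.27273.
E[X] = 0.25·5.4 + 0.32·2.84615 + 0.3·0.369863 + 0.13·1.27273 = 2.53718.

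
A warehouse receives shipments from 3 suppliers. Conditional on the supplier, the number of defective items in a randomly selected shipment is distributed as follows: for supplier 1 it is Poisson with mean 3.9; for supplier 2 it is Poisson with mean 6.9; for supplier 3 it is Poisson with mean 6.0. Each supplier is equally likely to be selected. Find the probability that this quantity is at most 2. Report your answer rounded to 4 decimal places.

Conditional on each supplier, P(X ≤ 2): 1: 0.253125; 2: 0.0319518; 3: 0.0619688.
By total probability, P(X ≤ 2) = 0.333333·0.253125 + 0.333333·0.0319518 + 0.333333·0.0619688 = 0.115682.

0.1157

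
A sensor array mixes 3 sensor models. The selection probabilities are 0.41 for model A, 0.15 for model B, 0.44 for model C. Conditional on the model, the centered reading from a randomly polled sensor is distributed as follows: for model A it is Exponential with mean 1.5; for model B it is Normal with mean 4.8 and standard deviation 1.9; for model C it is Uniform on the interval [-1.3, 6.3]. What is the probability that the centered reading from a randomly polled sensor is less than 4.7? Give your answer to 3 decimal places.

Conditional on each model, P(X < 4.7): A: 0.956428; B: 0.479013; C: 0.789474.
By total probability, P(X < 4.7) = 0.41·0.956428 + 0.15·0.479013 + 0.44·0.789474 = 0.811356.

0.811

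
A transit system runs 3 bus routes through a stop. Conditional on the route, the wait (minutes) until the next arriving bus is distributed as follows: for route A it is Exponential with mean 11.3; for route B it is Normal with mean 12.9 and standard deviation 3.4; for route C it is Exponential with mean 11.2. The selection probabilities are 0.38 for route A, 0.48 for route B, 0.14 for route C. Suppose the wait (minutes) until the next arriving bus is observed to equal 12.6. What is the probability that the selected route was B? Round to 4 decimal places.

0.7881

Likelihoods f(12.6 | ·): A: 0.0290178; B: 0.11688; C: 0.0289868.
Posterior ∝ prior × likelihood. Numerator for B: 0.48·0.11688 = 0.0561024.
Normalizing constant: 0.38·0.0290178 + 0.48·0.11688 + 0.14·0.0289868 = 0.0711874.
P(B | observation) = 0.0561024 / 0.0711874 = 0.788096.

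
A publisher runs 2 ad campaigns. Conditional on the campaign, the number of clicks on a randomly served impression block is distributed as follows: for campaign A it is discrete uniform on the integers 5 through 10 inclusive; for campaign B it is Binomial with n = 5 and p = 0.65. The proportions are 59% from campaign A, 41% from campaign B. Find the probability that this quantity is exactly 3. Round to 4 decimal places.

0.1379

Conditional on each campaign, P(X = 3): A: 0; B: 0.336416.
By total probability, P(X = 3) = 0.59·0 + 0.41·0.336416 = 0.13793.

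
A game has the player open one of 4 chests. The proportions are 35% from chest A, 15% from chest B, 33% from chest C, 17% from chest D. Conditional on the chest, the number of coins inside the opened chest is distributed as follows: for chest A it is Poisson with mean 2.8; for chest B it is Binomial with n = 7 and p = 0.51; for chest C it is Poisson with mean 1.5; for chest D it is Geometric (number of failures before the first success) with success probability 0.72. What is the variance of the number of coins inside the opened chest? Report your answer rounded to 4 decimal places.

2.9408

Per component, A: μ=2.8, E[X²]=10.64; B: μ=3.57, E[X²]=14.4942; C: μ=1.5, E[X²]=3.75; D: μ=0.388889, E[X²]=0.691358.
E[X] = 0.35·2.8 + 0.15·3.57 + 0.33·1.5 + 0.17·0.388889 = 2.07661.
E[X²] = 0.35·10.64 + 0.15·14.4942 + 0.33·3.75 + 0.17·0.691358 = 7.25316.
Var(X) = E[X²] − (E[X])² = 7.25316 − 4.31231 = 2.94085.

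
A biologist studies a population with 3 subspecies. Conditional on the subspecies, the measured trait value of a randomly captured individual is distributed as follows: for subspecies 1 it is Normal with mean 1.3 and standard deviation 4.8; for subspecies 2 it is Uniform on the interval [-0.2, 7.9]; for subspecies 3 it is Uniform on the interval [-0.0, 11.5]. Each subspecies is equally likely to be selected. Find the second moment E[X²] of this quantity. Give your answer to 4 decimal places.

29.7011

For each component E[X²] = Var + (mean)², giving 1: 24.73; 2: 20.29; 3: 44.0833.
Overall E[X²] = 0.333333·24.73 + 0.333333·20.29 + 0.333333·44.0833 = 29.7011.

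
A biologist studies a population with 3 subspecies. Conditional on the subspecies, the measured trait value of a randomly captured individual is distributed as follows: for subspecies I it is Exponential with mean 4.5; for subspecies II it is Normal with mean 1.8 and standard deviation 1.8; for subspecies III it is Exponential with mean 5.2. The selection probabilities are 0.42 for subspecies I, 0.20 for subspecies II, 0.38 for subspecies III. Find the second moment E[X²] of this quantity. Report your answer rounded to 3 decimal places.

For each component E[X²] = Var + (mean)², giving I: 40.5; II: 6.48; III: 54.08.
Overall E[X²] = 0.42·40.5 + 0.2·6.48 + 0.38·54.08 = 38.8564.

38.856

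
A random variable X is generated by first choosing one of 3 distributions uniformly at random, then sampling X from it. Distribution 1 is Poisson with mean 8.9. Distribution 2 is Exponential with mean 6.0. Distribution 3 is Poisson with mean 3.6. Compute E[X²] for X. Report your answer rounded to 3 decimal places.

58.890

For each component E[X²] = Var + (mean)², giving 1: 88.11; 2: 72; 3: 16.56.
Overall E[X²] = 0.333333·88.11 + 0.333333·72 + 0.333333·16.56 = 58.89.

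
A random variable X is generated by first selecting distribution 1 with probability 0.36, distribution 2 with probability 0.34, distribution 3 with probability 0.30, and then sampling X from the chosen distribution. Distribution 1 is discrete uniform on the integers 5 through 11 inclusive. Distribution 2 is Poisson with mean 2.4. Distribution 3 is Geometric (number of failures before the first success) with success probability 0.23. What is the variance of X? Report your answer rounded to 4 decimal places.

12.8902

Per component, 1: μ=8, E[X²]=68; 2: μ=2.4, E[X²]=8.16; 3: μ=3.34783, E[X²]=25.7637.
E[X] = 0.36·8 + 0.34·2.4 + 0.3·3.34783 = 4.70035.
E[X²] = 0.36·68 + 0.34·8.16 + 0.3·25.7637 = 34.9835.
Var(X) = E[X²] − (E[X])² = 34.9835 − 22.0933 = 12.8902.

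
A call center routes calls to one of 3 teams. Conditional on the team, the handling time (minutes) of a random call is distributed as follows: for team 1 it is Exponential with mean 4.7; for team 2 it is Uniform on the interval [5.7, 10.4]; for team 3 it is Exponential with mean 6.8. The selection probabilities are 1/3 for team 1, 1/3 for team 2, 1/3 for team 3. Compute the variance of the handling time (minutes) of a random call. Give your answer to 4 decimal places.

Per component, 1: μ=4.7, E[X²]=44.18; 2: μ=8.05, E[X²]=66.6433; 3: μ=6.8, E[X²]=92.48.
E[X] = 0.333333·4.7 + 0.333333·8.05 + 0.333333·6.8 = 6.51667.
E[X²] = 0.333333·44.18 + 0.333333·66.6433 + 0.333333·92.48 = 67.7678.
Var(X) = E[X²] − (E[X])² = 67.7678 − 42.4669 = 25.3008.

25.3008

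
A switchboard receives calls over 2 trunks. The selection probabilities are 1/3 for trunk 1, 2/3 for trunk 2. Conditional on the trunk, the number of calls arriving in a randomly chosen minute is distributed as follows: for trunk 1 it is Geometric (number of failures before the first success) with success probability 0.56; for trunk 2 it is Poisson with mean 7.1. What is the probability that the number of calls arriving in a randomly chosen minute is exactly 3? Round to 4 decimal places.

Conditional on each trunk, P(X = 3): 1: 0.047703; 2: 0.049219.
By total probability, P(X = 3) = 0.333333·0.047703 + 0.666667·0.049219 = 0.0487137.

0.0487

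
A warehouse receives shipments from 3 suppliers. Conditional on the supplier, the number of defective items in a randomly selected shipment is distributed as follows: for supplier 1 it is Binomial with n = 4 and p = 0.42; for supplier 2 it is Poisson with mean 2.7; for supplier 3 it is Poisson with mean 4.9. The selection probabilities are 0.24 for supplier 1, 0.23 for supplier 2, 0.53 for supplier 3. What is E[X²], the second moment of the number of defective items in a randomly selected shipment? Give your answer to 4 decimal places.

18.5312

For each component E[X²] = Var + (mean)², giving 1: 3.7968; 2: 9.99; 3: 28.91.
Overall E[X²] = 0.24·3.7968 + 0.23·9.99 + 0.53·28.91 = 18.5312.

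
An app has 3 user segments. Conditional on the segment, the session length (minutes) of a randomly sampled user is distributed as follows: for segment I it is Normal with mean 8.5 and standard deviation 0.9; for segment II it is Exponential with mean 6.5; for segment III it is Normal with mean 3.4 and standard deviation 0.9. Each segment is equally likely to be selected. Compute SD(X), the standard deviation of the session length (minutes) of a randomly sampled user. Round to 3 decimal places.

Per component, I: μ=8.5, E[X²]=73.06; II: μ=6.5, E[X²]=84.5; III: μ=3.4, E[X²]=12.37.
E[X] = 0.333333·8.5 + 0.333333·6.5 + 0.333333·3.4 = 6.13333.
E[X²] = 0.333333·73.06 + 0.333333·84.5 + 0.333333·12.37 = 56.6433.
Var(X) = E[X²] − (E[X])² = 56.6433 − 37.6178 = 19.0256.
SD(X) = √19.0256 = 4.36183.

4.362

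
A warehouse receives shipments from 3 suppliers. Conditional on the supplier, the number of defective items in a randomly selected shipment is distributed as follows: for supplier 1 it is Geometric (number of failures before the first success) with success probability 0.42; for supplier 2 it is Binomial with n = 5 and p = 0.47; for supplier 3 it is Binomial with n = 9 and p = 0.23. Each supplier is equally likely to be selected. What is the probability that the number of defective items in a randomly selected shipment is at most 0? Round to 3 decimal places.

Conditional on each supplier, P(X ≤ 0): 1: 0.42; 2: 0.0418195; 3: 0.0951517.
By total probability, P(X ≤ 0) = 0.333333·0.42 + 0.333333·0.0418195 + 0.333333·0.0951517 = 0.185657.

0.186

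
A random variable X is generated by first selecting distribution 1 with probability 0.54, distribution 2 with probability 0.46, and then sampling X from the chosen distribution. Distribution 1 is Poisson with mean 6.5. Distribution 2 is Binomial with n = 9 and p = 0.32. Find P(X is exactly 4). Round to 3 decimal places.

Conditional on each component, P(X = 4): 1: 0.111822; 2: 0.192095.
By total probability, P(X = 4) = 0.54·0.111822 + 0.46·0.192095 = 0.148747.

0.149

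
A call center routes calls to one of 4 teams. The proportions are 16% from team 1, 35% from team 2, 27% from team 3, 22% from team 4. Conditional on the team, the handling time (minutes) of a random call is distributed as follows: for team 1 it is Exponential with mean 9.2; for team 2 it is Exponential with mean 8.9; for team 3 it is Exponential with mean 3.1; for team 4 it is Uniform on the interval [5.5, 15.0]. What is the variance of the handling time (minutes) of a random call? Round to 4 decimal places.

Per component, 1: μ=9.2, E[X²]=169.28; 2: μ=8.9, E[X²]=158.42; 3: μ=3.1, E[X²]=19.22; 4: μ=10.25, E[X²]=112.583.
E[X] = 0.16·9.2 + 0.35·8.9 + 0.27·3.1 + 0.22·10.25 = 7.679.
E[X²] = 0.16·169.28 + 0.35·158.42 + 0.27·19.22 + 0.22·112.583 = 112.49.
Var(X) = E[X²] − (E[X])² = 112.49 − 58.967 = 53.5225.

53.5225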